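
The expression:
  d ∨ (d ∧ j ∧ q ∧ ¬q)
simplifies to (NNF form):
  d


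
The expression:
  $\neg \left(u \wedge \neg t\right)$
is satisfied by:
  {t: True, u: False}
  {u: False, t: False}
  {u: True, t: True}


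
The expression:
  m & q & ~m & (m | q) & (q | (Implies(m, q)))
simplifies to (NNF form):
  False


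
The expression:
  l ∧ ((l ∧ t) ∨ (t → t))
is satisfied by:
  {l: True}


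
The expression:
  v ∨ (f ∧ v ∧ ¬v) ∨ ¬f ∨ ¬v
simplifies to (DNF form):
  True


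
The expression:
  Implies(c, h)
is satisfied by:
  {h: True, c: False}
  {c: False, h: False}
  {c: True, h: True}


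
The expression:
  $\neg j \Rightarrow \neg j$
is always true.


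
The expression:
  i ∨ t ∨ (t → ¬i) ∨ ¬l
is always true.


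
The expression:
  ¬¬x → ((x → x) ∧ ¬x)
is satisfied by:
  {x: False}


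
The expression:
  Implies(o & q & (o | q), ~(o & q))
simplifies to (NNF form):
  ~o | ~q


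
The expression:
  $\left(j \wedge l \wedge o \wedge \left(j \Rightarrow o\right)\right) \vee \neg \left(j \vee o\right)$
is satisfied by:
  {l: True, o: False, j: False}
  {l: False, o: False, j: False}
  {j: True, o: True, l: True}


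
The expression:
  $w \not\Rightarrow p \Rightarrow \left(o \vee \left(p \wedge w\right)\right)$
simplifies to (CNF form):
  $o \vee p \vee \neg w$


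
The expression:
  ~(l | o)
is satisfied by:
  {o: False, l: False}


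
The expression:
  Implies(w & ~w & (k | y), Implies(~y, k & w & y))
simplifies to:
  True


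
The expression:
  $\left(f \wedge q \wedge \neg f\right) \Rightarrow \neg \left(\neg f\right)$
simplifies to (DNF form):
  $\text{True}$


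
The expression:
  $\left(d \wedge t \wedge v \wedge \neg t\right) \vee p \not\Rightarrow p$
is never true.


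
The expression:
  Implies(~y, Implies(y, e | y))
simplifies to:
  True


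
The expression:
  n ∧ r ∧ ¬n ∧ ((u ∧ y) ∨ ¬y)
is never true.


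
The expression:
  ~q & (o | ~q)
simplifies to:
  ~q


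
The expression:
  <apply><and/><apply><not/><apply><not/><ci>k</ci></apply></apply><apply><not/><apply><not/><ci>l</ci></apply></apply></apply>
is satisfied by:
  {k: True, l: True}


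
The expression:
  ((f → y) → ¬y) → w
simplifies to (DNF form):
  w ∨ y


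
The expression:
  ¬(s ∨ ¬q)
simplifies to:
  q ∧ ¬s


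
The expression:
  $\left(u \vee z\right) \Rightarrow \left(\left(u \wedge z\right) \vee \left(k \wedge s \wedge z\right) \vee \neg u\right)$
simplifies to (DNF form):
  $z \vee \neg u$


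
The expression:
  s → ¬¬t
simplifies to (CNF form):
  t ∨ ¬s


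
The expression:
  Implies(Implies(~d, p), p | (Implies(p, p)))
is always true.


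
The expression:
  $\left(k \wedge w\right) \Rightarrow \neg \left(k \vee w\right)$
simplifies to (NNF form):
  $\neg k \vee \neg w$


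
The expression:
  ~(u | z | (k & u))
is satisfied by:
  {u: False, z: False}


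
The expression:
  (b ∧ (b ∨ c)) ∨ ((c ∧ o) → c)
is always true.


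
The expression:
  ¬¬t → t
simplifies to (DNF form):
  True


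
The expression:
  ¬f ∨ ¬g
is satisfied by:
  {g: False, f: False}
  {f: True, g: False}
  {g: True, f: False}


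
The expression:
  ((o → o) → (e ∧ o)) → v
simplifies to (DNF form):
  v ∨ ¬e ∨ ¬o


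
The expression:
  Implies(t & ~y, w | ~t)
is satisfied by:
  {y: True, w: True, t: False}
  {y: True, w: False, t: False}
  {w: True, y: False, t: False}
  {y: False, w: False, t: False}
  {y: True, t: True, w: True}
  {y: True, t: True, w: False}
  {t: True, w: True, y: False}


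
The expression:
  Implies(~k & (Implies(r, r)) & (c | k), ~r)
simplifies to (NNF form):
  k | ~c | ~r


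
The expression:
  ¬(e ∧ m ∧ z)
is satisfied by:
  {m: False, z: False, e: False}
  {e: True, m: False, z: False}
  {z: True, m: False, e: False}
  {e: True, z: True, m: False}
  {m: True, e: False, z: False}
  {e: True, m: True, z: False}
  {z: True, m: True, e: False}


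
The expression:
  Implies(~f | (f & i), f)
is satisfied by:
  {f: True}


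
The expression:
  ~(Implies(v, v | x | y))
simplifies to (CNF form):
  False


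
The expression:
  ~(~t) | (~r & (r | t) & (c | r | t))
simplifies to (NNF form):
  t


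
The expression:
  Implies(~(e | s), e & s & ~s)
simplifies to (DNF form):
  e | s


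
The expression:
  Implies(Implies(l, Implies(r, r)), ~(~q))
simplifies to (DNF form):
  q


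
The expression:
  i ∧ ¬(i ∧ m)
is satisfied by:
  {i: True, m: False}


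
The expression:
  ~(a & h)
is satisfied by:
  {h: False, a: False}
  {a: True, h: False}
  {h: True, a: False}


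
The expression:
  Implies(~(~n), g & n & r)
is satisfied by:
  {g: True, r: True, n: False}
  {g: True, r: False, n: False}
  {r: True, g: False, n: False}
  {g: False, r: False, n: False}
  {n: True, g: True, r: True}


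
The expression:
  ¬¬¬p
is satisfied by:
  {p: False}


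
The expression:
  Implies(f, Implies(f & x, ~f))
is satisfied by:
  {x: False, f: False}
  {f: True, x: False}
  {x: True, f: False}


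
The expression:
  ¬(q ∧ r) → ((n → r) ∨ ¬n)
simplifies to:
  r ∨ ¬n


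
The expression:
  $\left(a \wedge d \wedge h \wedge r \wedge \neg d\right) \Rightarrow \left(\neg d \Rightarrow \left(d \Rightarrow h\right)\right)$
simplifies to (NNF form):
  $\text{True}$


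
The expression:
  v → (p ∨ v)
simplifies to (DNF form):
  True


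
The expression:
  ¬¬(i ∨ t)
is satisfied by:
  {i: True, t: True}
  {i: True, t: False}
  {t: True, i: False}


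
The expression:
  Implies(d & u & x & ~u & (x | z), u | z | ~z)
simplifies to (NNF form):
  True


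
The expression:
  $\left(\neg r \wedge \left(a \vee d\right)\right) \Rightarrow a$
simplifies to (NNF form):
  $a \vee r \vee \neg d$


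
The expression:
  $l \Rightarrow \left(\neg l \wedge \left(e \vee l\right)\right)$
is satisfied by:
  {l: False}


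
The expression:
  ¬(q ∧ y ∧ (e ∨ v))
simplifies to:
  (¬e ∧ ¬v) ∨ ¬q ∨ ¬y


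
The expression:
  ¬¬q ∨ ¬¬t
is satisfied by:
  {t: True, q: True}
  {t: True, q: False}
  {q: True, t: False}


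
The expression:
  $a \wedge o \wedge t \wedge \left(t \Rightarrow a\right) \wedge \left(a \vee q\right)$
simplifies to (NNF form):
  $a \wedge o \wedge t$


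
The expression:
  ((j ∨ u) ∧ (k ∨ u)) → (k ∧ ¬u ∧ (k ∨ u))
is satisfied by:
  {u: False}


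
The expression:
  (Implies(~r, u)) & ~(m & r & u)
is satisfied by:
  {u: True, m: False, r: False}
  {r: True, u: True, m: False}
  {u: True, m: True, r: False}
  {r: True, m: False, u: False}
  {r: True, m: True, u: False}


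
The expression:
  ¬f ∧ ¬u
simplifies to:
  ¬f ∧ ¬u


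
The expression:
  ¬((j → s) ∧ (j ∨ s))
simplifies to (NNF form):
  ¬s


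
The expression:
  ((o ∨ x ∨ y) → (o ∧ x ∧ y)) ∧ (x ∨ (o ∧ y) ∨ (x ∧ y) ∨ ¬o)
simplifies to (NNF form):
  (o ∨ ¬y) ∧ (x ∨ ¬o) ∧ (y ∨ ¬x)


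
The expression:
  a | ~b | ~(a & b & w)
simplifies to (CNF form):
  True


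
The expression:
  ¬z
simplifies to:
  ¬z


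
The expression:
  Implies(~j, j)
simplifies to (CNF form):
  j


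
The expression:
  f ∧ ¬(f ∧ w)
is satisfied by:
  {f: True, w: False}


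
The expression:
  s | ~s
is always true.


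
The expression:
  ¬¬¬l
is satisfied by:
  {l: False}


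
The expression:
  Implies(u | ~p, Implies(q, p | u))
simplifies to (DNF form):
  p | u | ~q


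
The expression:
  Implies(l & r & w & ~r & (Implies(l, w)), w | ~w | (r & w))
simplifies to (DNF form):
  True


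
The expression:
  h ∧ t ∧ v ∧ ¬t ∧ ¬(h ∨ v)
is never true.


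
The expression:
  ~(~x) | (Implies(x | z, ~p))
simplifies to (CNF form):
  x | ~p | ~z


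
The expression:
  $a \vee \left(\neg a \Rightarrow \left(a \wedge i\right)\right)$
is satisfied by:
  {a: True}


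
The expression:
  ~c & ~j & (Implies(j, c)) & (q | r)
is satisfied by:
  {r: True, q: True, j: False, c: False}
  {r: True, q: False, j: False, c: False}
  {q: True, c: False, r: False, j: False}


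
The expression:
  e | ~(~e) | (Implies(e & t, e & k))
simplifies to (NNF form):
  True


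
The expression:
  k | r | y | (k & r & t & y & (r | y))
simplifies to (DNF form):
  k | r | y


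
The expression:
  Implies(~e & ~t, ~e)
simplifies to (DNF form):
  True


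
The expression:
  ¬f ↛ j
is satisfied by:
  {j: True, f: False}
  {f: False, j: False}
  {f: True, j: True}


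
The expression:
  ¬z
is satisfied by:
  {z: False}


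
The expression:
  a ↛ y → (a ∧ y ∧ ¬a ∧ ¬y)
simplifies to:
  y ∨ ¬a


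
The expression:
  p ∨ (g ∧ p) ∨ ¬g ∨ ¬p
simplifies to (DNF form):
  True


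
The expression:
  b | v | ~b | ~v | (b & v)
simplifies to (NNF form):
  True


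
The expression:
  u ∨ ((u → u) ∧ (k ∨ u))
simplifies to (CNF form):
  k ∨ u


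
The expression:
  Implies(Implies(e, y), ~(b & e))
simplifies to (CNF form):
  ~b | ~e | ~y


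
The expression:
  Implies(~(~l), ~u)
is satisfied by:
  {l: False, u: False}
  {u: True, l: False}
  {l: True, u: False}


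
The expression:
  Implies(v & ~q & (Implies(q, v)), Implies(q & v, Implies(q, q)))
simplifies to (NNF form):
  True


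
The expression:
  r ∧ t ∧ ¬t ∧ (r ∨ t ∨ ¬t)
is never true.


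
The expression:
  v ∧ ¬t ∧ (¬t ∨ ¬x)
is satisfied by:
  {v: True, t: False}


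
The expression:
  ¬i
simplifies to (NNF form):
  ¬i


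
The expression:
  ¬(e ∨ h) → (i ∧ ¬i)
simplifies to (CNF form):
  e ∨ h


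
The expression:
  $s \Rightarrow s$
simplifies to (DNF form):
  $\text{True}$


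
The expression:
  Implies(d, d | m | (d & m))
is always true.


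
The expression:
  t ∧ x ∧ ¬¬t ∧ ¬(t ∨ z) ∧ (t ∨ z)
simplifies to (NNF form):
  False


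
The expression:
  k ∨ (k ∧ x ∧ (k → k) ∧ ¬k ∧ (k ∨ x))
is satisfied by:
  {k: True}


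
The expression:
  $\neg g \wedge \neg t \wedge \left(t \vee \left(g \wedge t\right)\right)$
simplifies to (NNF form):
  $\text{False}$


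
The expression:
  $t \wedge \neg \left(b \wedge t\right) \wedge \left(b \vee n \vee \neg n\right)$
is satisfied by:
  {t: True, b: False}


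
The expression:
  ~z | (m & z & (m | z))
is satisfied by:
  {m: True, z: False}
  {z: False, m: False}
  {z: True, m: True}


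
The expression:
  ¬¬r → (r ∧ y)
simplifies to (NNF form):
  y ∨ ¬r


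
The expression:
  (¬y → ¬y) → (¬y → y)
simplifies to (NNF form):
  y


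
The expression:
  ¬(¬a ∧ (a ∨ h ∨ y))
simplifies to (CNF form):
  (a ∨ ¬h) ∧ (a ∨ ¬y)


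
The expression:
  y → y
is always true.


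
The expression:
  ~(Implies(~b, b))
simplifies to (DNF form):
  ~b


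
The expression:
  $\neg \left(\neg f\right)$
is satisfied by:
  {f: True}


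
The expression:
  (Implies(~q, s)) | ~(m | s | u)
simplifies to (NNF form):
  q | s | (~m & ~u)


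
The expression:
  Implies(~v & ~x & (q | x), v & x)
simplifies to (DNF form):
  v | x | ~q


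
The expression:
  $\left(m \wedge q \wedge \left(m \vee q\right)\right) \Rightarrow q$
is always true.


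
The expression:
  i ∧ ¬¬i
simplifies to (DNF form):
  i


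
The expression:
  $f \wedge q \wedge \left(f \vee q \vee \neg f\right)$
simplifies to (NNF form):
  $f \wedge q$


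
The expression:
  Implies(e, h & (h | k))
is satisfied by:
  {h: True, e: False}
  {e: False, h: False}
  {e: True, h: True}


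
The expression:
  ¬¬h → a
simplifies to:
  a ∨ ¬h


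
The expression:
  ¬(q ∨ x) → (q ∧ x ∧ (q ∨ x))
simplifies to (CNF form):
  q ∨ x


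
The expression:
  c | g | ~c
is always true.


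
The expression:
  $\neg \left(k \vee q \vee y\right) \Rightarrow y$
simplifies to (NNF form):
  $k \vee q \vee y$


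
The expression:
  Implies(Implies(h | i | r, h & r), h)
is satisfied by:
  {i: True, r: True, h: True}
  {i: True, r: True, h: False}
  {i: True, h: True, r: False}
  {i: True, h: False, r: False}
  {r: True, h: True, i: False}
  {r: True, h: False, i: False}
  {h: True, r: False, i: False}


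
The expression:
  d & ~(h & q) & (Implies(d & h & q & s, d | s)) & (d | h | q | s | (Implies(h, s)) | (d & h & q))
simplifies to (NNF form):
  d & (~h | ~q)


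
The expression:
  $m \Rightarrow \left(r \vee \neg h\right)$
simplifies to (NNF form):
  $r \vee \neg h \vee \neg m$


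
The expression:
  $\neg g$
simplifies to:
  $\neg g$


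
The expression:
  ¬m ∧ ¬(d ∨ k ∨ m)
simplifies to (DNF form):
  ¬d ∧ ¬k ∧ ¬m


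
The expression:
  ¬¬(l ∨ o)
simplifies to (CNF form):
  l ∨ o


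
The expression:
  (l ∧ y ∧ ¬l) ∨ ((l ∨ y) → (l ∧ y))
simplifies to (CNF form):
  (l ∨ ¬l) ∧ (l ∨ ¬y) ∧ (y ∨ ¬l) ∧ (y ∨ ¬y)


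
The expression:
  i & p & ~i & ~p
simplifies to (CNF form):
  False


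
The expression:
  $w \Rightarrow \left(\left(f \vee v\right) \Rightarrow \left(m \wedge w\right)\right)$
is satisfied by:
  {m: True, v: False, w: False, f: False}
  {f: True, m: True, v: False, w: False}
  {m: True, v: True, w: False, f: False}
  {f: True, m: True, v: True, w: False}
  {f: False, v: False, w: False, m: False}
  {f: True, v: False, w: False, m: False}
  {v: True, f: False, w: False, m: False}
  {f: True, v: True, w: False, m: False}
  {w: True, m: True, f: False, v: False}
  {f: True, w: True, m: True, v: False}
  {w: True, m: True, v: True, f: False}
  {f: True, w: True, m: True, v: True}
  {w: True, m: False, v: False, f: False}


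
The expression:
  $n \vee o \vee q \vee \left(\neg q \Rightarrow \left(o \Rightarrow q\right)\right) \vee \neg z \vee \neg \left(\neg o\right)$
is always true.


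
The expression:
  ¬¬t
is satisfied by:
  {t: True}


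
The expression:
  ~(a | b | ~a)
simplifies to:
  False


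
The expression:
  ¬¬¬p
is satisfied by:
  {p: False}


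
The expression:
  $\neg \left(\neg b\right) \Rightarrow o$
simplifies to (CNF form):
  $o \vee \neg b$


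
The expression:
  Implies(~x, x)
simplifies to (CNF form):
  x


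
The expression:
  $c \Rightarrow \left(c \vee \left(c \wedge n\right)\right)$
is always true.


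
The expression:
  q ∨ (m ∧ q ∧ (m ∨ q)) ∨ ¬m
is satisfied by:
  {q: True, m: False}
  {m: False, q: False}
  {m: True, q: True}


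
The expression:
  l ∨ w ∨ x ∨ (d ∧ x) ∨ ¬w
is always true.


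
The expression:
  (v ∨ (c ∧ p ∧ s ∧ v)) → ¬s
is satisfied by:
  {s: False, v: False}
  {v: True, s: False}
  {s: True, v: False}


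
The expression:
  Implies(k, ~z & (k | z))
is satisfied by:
  {k: False, z: False}
  {z: True, k: False}
  {k: True, z: False}


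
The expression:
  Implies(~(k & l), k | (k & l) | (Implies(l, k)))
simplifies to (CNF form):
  k | ~l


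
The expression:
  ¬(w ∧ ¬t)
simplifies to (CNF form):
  t ∨ ¬w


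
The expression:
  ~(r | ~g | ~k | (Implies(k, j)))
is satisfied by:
  {g: True, k: True, r: False, j: False}


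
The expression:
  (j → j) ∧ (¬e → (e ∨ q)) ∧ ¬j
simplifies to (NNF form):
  ¬j ∧ (e ∨ q)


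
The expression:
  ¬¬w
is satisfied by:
  {w: True}


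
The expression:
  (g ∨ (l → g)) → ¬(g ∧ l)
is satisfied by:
  {l: False, g: False}
  {g: True, l: False}
  {l: True, g: False}


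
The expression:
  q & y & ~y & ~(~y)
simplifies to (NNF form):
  False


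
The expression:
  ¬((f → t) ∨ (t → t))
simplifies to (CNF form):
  False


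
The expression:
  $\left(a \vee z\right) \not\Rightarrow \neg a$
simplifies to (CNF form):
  $a$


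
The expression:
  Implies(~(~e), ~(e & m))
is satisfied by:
  {m: False, e: False}
  {e: True, m: False}
  {m: True, e: False}


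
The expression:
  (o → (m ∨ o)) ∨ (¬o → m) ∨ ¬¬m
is always true.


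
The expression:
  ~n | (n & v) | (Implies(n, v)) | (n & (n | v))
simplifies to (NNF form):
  True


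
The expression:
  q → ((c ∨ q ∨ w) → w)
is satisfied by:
  {w: True, q: False}
  {q: False, w: False}
  {q: True, w: True}


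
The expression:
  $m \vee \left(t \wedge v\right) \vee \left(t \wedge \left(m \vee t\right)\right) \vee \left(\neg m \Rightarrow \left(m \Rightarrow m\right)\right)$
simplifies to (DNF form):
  $\text{True}$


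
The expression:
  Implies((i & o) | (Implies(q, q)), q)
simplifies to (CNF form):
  q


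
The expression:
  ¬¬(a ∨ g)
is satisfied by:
  {a: True, g: True}
  {a: True, g: False}
  {g: True, a: False}


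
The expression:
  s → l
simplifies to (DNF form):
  l ∨ ¬s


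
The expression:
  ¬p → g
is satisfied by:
  {g: True, p: True}
  {g: True, p: False}
  {p: True, g: False}


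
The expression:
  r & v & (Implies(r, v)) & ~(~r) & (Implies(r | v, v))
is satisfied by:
  {r: True, v: True}


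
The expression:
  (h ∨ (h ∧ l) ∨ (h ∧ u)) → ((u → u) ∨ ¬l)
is always true.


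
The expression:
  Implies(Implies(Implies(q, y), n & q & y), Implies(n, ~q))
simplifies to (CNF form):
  ~n | ~q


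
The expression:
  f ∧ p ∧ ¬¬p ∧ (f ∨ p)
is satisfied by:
  {p: True, f: True}


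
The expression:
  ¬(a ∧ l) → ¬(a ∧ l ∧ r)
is always true.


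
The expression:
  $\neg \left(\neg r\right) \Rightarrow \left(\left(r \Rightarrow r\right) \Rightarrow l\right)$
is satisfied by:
  {l: True, r: False}
  {r: False, l: False}
  {r: True, l: True}


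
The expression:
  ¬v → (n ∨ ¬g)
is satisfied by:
  {n: True, v: True, g: False}
  {n: True, g: False, v: False}
  {v: True, g: False, n: False}
  {v: False, g: False, n: False}
  {n: True, v: True, g: True}
  {n: True, g: True, v: False}
  {v: True, g: True, n: False}


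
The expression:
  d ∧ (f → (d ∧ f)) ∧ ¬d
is never true.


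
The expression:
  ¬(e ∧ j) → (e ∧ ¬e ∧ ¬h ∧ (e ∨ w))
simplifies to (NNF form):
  e ∧ j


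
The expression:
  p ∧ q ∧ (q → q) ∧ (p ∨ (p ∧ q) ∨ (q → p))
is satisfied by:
  {p: True, q: True}


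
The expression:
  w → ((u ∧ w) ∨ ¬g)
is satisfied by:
  {u: True, w: False, g: False}
  {w: False, g: False, u: False}
  {g: True, u: True, w: False}
  {g: True, w: False, u: False}
  {u: True, w: True, g: False}
  {w: True, u: False, g: False}
  {g: True, w: True, u: True}


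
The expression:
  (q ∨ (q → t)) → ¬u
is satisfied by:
  {u: False}


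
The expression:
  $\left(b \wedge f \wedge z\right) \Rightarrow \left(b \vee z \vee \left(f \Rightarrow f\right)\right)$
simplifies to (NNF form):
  $\text{True}$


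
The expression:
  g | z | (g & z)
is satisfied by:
  {z: True, g: True}
  {z: True, g: False}
  {g: True, z: False}


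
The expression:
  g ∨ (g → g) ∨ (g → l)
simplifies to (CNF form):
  True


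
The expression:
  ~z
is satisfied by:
  {z: False}


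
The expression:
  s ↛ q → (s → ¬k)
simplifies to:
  q ∨ ¬k ∨ ¬s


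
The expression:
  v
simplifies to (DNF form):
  v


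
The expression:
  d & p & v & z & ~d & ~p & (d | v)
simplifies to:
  False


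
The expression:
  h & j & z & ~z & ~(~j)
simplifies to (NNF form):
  False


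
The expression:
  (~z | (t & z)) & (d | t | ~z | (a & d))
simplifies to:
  t | ~z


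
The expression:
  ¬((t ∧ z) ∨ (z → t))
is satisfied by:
  {z: True, t: False}


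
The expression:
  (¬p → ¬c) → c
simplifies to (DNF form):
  c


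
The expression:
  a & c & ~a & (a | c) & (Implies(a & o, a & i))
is never true.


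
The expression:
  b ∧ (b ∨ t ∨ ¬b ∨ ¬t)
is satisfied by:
  {b: True}


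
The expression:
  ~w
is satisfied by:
  {w: False}


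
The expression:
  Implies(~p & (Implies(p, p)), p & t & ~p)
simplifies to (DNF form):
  p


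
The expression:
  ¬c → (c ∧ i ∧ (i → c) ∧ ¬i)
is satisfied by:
  {c: True}


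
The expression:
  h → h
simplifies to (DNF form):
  True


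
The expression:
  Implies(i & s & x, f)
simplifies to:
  f | ~i | ~s | ~x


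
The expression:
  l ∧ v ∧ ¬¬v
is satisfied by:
  {v: True, l: True}


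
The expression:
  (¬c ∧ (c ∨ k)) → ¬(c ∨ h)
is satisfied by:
  {c: True, h: False, k: False}
  {h: False, k: False, c: False}
  {c: True, k: True, h: False}
  {k: True, h: False, c: False}
  {c: True, h: True, k: False}
  {h: True, c: False, k: False}
  {c: True, k: True, h: True}


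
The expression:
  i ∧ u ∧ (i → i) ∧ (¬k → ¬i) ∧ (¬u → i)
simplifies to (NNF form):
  i ∧ k ∧ u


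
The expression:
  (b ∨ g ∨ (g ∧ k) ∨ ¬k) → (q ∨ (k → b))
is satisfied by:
  {b: True, q: True, g: False, k: False}
  {b: True, g: False, k: False, q: False}
  {q: True, g: False, k: False, b: False}
  {q: False, g: False, k: False, b: False}
  {b: True, k: True, q: True, g: False}
  {b: True, k: True, q: False, g: False}
  {k: True, q: True, b: False, g: False}
  {k: True, b: False, g: False, q: False}
  {q: True, b: True, g: True, k: False}
  {b: True, g: True, q: False, k: False}
  {q: True, g: True, b: False, k: False}
  {g: True, b: False, k: False, q: False}
  {b: True, k: True, g: True, q: True}
  {b: True, k: True, g: True, q: False}
  {k: True, g: True, q: True, b: False}


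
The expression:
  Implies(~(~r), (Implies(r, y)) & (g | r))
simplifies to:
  y | ~r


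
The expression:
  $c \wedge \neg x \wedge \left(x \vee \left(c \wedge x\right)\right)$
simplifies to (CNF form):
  $\text{False}$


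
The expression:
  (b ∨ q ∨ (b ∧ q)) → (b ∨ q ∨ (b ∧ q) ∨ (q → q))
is always true.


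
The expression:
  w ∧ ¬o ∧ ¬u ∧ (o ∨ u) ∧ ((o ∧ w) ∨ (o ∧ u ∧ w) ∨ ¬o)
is never true.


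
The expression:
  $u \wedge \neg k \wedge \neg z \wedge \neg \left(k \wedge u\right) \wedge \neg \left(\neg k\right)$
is never true.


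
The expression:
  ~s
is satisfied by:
  {s: False}


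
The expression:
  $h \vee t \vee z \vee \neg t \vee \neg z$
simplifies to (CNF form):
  $\text{True}$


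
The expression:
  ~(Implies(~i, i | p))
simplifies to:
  ~i & ~p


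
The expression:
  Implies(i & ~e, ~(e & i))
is always true.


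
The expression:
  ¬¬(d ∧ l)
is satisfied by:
  {d: True, l: True}


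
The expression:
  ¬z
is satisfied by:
  {z: False}


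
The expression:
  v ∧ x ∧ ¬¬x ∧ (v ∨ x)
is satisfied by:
  {x: True, v: True}


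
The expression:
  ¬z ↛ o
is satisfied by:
  {o: True, z: False}
  {z: False, o: False}
  {z: True, o: True}


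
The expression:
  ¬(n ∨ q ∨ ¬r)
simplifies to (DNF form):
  r ∧ ¬n ∧ ¬q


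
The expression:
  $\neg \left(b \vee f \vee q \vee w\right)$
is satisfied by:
  {q: False, w: False, f: False, b: False}


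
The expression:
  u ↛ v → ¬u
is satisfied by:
  {v: True, u: False}
  {u: False, v: False}
  {u: True, v: True}


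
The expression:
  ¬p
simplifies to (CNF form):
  ¬p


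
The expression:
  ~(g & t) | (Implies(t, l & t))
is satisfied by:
  {l: True, g: False, t: False}
  {g: False, t: False, l: False}
  {l: True, t: True, g: False}
  {t: True, g: False, l: False}
  {l: True, g: True, t: False}
  {g: True, l: False, t: False}
  {l: True, t: True, g: True}


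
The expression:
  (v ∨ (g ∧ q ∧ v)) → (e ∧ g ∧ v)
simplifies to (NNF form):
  (e ∧ g) ∨ ¬v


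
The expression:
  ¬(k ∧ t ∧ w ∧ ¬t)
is always true.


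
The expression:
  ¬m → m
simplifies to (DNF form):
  m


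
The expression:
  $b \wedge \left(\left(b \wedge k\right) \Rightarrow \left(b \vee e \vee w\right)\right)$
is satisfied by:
  {b: True}


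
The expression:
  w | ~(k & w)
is always true.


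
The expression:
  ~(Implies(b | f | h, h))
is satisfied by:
  {b: True, f: True, h: False}
  {b: True, h: False, f: False}
  {f: True, h: False, b: False}


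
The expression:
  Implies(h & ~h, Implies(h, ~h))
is always true.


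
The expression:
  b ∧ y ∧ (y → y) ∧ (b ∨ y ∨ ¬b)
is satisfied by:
  {b: True, y: True}


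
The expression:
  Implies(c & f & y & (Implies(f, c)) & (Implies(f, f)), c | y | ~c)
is always true.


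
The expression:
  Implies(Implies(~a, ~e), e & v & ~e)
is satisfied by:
  {e: True, a: False}


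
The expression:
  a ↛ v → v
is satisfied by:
  {v: True, a: False}
  {a: False, v: False}
  {a: True, v: True}


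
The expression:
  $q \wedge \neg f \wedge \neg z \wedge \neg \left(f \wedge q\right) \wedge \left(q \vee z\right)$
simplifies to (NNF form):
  $q \wedge \neg f \wedge \neg z$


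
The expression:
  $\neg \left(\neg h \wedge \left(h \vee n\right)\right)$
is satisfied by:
  {h: True, n: False}
  {n: False, h: False}
  {n: True, h: True}


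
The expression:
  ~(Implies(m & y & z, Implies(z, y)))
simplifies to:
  False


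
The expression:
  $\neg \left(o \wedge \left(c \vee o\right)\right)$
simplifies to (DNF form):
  $\neg o$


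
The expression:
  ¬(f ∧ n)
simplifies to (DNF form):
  ¬f ∨ ¬n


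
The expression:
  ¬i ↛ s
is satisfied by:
  {s: True, i: False}
  {i: False, s: False}
  {i: True, s: True}


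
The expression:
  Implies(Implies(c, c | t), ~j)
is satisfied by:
  {j: False}


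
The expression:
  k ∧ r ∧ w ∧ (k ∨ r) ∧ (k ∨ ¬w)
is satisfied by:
  {r: True, w: True, k: True}


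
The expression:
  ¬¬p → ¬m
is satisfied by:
  {p: False, m: False}
  {m: True, p: False}
  {p: True, m: False}


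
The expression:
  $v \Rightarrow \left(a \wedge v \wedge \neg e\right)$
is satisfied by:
  {a: True, e: False, v: False}
  {e: False, v: False, a: False}
  {a: True, e: True, v: False}
  {e: True, a: False, v: False}
  {v: True, a: True, e: False}


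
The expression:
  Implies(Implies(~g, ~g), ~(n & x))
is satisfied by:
  {x: False, n: False}
  {n: True, x: False}
  {x: True, n: False}


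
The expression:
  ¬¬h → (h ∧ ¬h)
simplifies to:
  ¬h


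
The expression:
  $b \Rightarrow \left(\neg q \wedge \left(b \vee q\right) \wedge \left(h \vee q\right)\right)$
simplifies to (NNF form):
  $\left(h \wedge \neg q\right) \vee \neg b$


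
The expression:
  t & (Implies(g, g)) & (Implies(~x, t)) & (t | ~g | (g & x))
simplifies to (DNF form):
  t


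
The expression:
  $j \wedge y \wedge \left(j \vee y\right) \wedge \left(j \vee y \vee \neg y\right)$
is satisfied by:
  {j: True, y: True}


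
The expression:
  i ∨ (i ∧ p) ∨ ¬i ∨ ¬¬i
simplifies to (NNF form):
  True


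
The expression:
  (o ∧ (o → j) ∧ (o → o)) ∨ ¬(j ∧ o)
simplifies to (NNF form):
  True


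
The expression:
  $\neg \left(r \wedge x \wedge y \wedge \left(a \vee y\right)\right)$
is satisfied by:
  {y: False, x: False, r: False}
  {r: True, y: False, x: False}
  {x: True, y: False, r: False}
  {r: True, x: True, y: False}
  {y: True, r: False, x: False}
  {r: True, y: True, x: False}
  {x: True, y: True, r: False}


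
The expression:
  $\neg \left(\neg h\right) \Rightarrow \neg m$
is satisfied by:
  {h: False, m: False}
  {m: True, h: False}
  {h: True, m: False}


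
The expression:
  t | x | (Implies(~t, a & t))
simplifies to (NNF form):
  t | x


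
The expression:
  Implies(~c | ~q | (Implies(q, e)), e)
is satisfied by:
  {c: True, e: True, q: True}
  {c: True, e: True, q: False}
  {e: True, q: True, c: False}
  {e: True, q: False, c: False}
  {c: True, q: True, e: False}


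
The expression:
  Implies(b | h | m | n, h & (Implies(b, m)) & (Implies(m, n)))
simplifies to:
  (h | ~n) & (m | ~b) & (n | ~m)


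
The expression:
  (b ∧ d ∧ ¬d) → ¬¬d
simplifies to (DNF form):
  True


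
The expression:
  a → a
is always true.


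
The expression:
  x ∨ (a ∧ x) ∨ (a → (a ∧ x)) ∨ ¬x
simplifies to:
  True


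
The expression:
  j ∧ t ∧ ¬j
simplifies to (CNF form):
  False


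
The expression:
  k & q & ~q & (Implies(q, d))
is never true.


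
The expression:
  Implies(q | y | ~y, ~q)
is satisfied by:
  {q: False}


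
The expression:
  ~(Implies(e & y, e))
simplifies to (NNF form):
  False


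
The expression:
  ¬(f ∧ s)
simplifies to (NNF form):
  ¬f ∨ ¬s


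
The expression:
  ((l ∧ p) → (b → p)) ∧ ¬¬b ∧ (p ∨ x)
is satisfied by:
  {x: True, p: True, b: True}
  {x: True, b: True, p: False}
  {p: True, b: True, x: False}


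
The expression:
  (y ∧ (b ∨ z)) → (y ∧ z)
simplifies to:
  z ∨ ¬b ∨ ¬y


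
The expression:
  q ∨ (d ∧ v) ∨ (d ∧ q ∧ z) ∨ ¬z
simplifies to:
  q ∨ (d ∧ v) ∨ ¬z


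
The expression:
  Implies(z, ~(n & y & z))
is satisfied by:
  {z: False, n: False, y: False}
  {y: True, z: False, n: False}
  {n: True, z: False, y: False}
  {y: True, n: True, z: False}
  {z: True, y: False, n: False}
  {y: True, z: True, n: False}
  {n: True, z: True, y: False}


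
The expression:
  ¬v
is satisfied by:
  {v: False}


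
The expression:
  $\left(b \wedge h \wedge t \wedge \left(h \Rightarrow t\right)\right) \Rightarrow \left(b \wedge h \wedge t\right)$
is always true.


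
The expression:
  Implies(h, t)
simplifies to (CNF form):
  t | ~h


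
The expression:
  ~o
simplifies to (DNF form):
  ~o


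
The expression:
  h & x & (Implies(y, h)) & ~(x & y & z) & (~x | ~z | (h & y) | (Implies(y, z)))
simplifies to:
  h & x & (~y | ~z)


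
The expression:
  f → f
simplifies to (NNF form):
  True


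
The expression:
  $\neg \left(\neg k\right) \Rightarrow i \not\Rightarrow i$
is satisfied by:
  {k: False}


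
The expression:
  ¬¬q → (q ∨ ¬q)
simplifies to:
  True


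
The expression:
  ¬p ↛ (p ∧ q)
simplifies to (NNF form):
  ¬p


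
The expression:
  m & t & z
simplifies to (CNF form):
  m & t & z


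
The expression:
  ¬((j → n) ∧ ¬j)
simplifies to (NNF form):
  j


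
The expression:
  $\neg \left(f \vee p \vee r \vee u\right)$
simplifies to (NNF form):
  $\neg f \wedge \neg p \wedge \neg r \wedge \neg u$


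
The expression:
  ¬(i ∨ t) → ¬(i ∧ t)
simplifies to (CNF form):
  True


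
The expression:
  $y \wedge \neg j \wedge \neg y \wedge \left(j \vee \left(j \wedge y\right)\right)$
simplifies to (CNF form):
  $\text{False}$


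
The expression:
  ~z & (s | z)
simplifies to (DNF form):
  s & ~z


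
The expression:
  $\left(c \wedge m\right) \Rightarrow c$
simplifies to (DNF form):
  $\text{True}$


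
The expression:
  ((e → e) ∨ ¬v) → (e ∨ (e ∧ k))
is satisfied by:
  {e: True}


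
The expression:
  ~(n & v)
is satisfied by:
  {v: False, n: False}
  {n: True, v: False}
  {v: True, n: False}


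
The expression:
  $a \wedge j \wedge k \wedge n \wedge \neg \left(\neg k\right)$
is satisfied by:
  {a: True, j: True, n: True, k: True}


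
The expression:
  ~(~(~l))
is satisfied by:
  {l: False}


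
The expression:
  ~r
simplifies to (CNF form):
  ~r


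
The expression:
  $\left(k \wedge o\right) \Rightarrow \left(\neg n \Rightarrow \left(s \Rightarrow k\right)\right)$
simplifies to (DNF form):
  $\text{True}$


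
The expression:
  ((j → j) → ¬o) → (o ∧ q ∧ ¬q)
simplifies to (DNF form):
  o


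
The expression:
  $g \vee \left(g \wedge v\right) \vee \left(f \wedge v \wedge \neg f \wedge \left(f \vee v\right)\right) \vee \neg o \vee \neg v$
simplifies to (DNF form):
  $g \vee \neg o \vee \neg v$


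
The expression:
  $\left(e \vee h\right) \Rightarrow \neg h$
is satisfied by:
  {h: False}


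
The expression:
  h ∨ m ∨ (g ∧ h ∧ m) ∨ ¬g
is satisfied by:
  {m: True, h: True, g: False}
  {m: True, g: False, h: False}
  {h: True, g: False, m: False}
  {h: False, g: False, m: False}
  {m: True, h: True, g: True}
  {m: True, g: True, h: False}
  {h: True, g: True, m: False}


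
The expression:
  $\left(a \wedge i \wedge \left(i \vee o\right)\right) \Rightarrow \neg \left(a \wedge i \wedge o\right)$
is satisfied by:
  {o: False, a: False, i: False}
  {i: True, o: False, a: False}
  {a: True, o: False, i: False}
  {i: True, a: True, o: False}
  {o: True, i: False, a: False}
  {i: True, o: True, a: False}
  {a: True, o: True, i: False}


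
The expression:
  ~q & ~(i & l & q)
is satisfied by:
  {q: False}


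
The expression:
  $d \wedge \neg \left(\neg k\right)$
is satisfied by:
  {d: True, k: True}


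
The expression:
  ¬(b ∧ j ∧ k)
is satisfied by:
  {k: False, b: False, j: False}
  {j: True, k: False, b: False}
  {b: True, k: False, j: False}
  {j: True, b: True, k: False}
  {k: True, j: False, b: False}
  {j: True, k: True, b: False}
  {b: True, k: True, j: False}


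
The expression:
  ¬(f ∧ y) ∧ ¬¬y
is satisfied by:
  {y: True, f: False}


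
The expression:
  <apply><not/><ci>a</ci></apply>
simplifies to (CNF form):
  <apply><not/><ci>a</ci></apply>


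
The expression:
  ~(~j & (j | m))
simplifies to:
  j | ~m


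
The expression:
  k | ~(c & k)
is always true.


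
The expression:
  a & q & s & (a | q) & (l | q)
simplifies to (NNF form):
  a & q & s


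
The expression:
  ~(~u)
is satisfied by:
  {u: True}


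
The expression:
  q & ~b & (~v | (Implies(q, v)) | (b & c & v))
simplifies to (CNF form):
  q & ~b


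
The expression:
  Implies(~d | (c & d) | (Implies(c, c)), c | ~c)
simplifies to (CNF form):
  True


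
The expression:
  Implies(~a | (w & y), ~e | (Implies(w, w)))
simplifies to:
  True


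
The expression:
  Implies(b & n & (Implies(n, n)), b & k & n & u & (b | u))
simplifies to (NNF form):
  ~b | ~n | (k & u)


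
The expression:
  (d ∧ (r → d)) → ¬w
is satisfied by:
  {w: False, d: False}
  {d: True, w: False}
  {w: True, d: False}


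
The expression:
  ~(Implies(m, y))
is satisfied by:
  {m: True, y: False}


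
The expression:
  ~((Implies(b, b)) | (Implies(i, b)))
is never true.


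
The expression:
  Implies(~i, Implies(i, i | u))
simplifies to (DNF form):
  True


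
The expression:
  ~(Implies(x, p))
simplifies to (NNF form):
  x & ~p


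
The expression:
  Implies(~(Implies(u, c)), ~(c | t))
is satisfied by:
  {c: True, u: False, t: False}
  {u: False, t: False, c: False}
  {c: True, t: True, u: False}
  {t: True, u: False, c: False}
  {c: True, u: True, t: False}
  {u: True, c: False, t: False}
  {c: True, t: True, u: True}


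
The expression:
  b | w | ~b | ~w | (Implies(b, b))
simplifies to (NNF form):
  True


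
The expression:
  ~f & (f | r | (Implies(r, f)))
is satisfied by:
  {f: False}


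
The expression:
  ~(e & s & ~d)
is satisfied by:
  {d: True, s: False, e: False}
  {s: False, e: False, d: False}
  {d: True, e: True, s: False}
  {e: True, s: False, d: False}
  {d: True, s: True, e: False}
  {s: True, d: False, e: False}
  {d: True, e: True, s: True}


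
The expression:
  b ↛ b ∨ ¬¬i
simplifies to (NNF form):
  i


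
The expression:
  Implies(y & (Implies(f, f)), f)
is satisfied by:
  {f: True, y: False}
  {y: False, f: False}
  {y: True, f: True}


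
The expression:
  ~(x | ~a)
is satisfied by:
  {a: True, x: False}


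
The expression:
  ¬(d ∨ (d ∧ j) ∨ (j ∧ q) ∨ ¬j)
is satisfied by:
  {j: True, q: False, d: False}


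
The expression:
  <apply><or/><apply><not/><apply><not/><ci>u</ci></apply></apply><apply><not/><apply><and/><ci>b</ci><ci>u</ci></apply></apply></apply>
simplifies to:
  <true/>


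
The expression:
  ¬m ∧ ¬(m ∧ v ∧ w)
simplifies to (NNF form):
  ¬m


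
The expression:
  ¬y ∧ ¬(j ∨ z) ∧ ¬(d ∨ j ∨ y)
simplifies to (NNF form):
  ¬d ∧ ¬j ∧ ¬y ∧ ¬z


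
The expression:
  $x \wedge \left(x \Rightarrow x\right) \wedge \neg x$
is never true.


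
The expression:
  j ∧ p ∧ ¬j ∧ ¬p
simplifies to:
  False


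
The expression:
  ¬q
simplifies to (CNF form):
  ¬q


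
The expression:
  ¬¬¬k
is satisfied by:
  {k: False}


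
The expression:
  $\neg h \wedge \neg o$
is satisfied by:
  {o: False, h: False}


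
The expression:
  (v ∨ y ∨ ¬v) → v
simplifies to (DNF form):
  v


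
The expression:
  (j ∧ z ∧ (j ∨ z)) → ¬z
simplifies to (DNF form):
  ¬j ∨ ¬z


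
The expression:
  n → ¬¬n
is always true.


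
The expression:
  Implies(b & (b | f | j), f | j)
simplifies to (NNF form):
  f | j | ~b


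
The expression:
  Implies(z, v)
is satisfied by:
  {v: True, z: False}
  {z: False, v: False}
  {z: True, v: True}


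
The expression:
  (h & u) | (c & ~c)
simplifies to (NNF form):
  h & u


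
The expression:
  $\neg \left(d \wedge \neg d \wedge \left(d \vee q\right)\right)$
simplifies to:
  $\text{True}$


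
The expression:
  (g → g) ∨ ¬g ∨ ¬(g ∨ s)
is always true.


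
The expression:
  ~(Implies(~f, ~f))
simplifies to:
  False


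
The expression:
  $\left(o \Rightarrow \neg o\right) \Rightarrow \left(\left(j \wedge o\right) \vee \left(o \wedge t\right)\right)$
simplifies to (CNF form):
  $o$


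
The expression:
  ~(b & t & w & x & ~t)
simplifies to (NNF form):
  True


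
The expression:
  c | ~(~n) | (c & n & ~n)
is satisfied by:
  {n: True, c: True}
  {n: True, c: False}
  {c: True, n: False}


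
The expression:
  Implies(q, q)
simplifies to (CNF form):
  True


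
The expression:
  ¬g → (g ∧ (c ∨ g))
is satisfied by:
  {g: True}


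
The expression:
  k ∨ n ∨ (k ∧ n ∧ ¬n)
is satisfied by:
  {n: True, k: True}
  {n: True, k: False}
  {k: True, n: False}


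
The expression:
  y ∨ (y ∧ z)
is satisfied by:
  {y: True}


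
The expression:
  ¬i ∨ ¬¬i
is always true.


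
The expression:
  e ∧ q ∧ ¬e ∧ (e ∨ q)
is never true.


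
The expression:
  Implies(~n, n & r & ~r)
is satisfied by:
  {n: True}


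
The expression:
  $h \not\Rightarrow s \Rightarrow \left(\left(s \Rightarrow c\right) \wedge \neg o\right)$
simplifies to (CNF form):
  $s \vee \neg h \vee \neg o$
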